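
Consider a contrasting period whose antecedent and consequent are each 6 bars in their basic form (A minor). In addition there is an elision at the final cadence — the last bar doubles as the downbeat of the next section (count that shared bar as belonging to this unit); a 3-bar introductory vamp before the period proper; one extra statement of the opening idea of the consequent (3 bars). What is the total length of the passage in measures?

Basic contrasting period: 6 + 6 = 12 bars.
12 (basic form) + 3 (introduction) + 3 (extra statement) = 18.
The elision shares a bar with the next section but does not change this unit's count.

18 measures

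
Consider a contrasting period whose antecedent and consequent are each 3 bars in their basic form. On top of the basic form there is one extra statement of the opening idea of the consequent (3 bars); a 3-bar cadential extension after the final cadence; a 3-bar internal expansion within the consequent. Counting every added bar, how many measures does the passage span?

Basic contrasting period: 3 + 3 = 6 bars.
6 (basic form) + 3 (extra statement) + 3 (cadential extension) + 3 (internal expansion) = 15.

15 measures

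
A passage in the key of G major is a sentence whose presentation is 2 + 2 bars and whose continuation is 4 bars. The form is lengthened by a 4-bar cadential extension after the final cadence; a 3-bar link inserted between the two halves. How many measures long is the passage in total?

15 measures

Basic sentence: 2 + 2 + 4 = 8 bars.
8 (basic form) + 4 (cadential extension) + 3 (link) = 15.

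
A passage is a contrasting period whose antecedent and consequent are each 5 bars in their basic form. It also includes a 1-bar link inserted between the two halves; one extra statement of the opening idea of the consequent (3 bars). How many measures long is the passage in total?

14 measures

Basic contrasting period: 5 + 5 = 10 bars.
10 (basic form) + 1 (link) + 3 (extra statement) = 14.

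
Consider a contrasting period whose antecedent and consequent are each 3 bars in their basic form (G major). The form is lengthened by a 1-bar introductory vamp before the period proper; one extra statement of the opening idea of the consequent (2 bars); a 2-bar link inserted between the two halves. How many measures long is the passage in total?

Basic contrasting period: 3 + 3 = 6 bars.
6 (basic form) + 1 (introduction) + 2 (extra statement) + 2 (link) = 11.

11 measures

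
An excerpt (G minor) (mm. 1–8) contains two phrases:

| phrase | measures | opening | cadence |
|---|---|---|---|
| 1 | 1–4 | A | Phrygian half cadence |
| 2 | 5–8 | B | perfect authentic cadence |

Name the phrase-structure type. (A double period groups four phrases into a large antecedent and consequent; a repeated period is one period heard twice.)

Phrase 1 ends with a Phrygian half cadence (weaker) and phrase 2 with a perfect authentic cadence (stronger): antecedent + consequent = a period.
The two phrases open with different material (A / B), so the period is contrasting.

contrasting period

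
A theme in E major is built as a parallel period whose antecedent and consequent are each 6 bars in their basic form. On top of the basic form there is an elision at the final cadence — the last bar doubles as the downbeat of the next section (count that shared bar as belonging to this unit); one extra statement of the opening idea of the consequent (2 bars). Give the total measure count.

Basic parallel period: 6 + 6 = 12 bars.
12 (basic form) + 2 (extra statement) = 14.
The elision shares a bar with the next section but does not change this unit's count.

14 measures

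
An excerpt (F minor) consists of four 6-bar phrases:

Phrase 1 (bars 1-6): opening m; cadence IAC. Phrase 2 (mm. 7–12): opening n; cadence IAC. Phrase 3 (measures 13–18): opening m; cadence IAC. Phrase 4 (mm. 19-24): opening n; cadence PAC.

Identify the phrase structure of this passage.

parallel double period

Four phrases in two halves: the first half (mm. 1–12) ends with an imperfect authentic cadence, the second (mm. 13–24) with a perfect authentic cadence — a large antecedent–consequent pair, i.e. a double period.
Phrase 3 begins with the same material as phrase 1, making it parallel.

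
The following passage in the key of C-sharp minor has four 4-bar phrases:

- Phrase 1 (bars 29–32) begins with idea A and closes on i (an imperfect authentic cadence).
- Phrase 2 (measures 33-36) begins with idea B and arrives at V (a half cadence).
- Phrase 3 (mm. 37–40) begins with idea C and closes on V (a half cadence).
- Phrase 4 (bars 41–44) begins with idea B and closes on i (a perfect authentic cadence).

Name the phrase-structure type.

contrasting double period

Four phrases in two halves: the first half (measures 29-36) ends with a half cadence, the second (bars 37-44) with a perfect authentic cadence — a large antecedent–consequent pair, i.e. a double period.
Phrase 3 begins with different material from phrase 1, making it contrasting.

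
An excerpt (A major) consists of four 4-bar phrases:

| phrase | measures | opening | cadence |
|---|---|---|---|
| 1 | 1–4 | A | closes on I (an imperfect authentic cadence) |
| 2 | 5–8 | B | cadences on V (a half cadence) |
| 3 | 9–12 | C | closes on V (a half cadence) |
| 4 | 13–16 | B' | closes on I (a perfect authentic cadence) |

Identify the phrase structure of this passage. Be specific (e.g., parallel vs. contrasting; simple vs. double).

contrasting double period

Four phrases in two halves: the first half (mm. 1–8) ends with a half cadence, the second (measures 9-16) with a perfect authentic cadence — a large antecedent–consequent pair, i.e. a double period.
Phrase 3 begins with different material from phrase 1, making it contrasting.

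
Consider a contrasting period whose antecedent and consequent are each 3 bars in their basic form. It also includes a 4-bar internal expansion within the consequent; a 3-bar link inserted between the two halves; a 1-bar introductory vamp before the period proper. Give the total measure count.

Basic contrasting period: 3 + 3 = 6 bars.
6 (basic form) + 4 (internal expansion) + 3 (link) + 1 (introduction) = 14.

14 measures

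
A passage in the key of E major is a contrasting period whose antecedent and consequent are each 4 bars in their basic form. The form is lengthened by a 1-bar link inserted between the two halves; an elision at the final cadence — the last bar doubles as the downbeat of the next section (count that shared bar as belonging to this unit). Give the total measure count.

9 measures

Basic contrasting period: 4 + 4 = 8 bars.
8 (basic form) + 1 (link) = 9.
The elision shares a bar with the next section but does not change this unit's count.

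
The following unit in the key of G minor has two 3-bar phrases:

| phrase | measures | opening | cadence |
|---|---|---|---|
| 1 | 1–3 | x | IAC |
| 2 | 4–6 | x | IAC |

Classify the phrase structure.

repeated phrase

Both phrases have the same opening (x) and the same cadence (imperfect authentic cadence): the second is a restatement, not a consequent, so this is a repeated phrase rather than a period.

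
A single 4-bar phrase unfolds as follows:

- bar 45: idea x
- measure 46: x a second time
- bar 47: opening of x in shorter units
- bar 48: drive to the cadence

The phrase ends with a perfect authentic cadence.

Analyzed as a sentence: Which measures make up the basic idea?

measures 45–45

The presentation of a sentence is the basic idea (bar 45) plus its repetition (bar 46); the basic idea is therefore m. 45.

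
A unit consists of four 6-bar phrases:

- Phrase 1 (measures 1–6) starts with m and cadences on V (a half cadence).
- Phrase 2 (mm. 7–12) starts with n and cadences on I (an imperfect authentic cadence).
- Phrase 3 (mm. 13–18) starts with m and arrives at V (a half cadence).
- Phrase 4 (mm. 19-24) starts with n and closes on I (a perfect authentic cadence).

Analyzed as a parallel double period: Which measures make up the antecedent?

In a double period the four phrases pair into a large antecedent (phrases 1–2, ending imperfect authentic cadence) and a large consequent (phrases 3–4, ending perfect authentic cadence). The antecedent spans mm. 1–12.

measures 1–12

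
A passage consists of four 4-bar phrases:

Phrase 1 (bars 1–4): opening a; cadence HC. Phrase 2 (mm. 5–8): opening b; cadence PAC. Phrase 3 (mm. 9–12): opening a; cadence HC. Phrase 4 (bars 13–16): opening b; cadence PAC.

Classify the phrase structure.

repeated period

The cadence pattern HC–PAC–HC–PAC is weak–strong twice, and phrases 3–4 restate phrases 1–2: a period heard twice, not a double period (which would end weakly at phrase 2).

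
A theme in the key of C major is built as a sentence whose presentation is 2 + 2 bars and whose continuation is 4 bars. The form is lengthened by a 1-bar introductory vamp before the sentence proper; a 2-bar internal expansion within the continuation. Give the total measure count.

11 measures

Basic sentence: 2 + 2 + 4 = 8 bars.
8 (basic form) + 1 (introduction) + 2 (internal expansion) = 11.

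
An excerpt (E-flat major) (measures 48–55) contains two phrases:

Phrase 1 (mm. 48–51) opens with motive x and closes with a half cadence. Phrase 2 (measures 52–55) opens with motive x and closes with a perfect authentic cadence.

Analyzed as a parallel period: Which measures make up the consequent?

The antecedent is the phrase ending with the weaker cadence (half cadence, phrase 1) and the consequent the one ending more conclusively (perfect authentic cadence, phrase 2); the consequent is measures 52–55.

measures 52–55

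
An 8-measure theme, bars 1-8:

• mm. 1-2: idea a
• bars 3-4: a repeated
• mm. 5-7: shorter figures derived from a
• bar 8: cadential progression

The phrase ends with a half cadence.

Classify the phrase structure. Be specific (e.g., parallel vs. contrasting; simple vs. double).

Basic idea (mm. 1-2) + its repetition (mm. 3–4) form the presentation; fragmentation and cadence (bars 5–8) form the continuation — the 8-bar whole is a sentence.

sentence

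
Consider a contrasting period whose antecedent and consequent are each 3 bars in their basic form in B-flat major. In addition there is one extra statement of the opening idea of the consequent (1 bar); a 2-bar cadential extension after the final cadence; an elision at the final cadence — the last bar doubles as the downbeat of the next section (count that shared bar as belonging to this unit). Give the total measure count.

9 measures

Basic contrasting period: 3 + 3 = 6 bars.
6 (basic form) + 1 (extra statement) + 2 (cadential extension) = 9.
The elision shares a bar with the next section but does not change this unit's count.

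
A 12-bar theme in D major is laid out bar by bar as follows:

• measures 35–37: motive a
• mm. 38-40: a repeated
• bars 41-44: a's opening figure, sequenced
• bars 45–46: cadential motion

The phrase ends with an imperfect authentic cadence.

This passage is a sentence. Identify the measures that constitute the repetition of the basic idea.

measures 38–40

The presentation of a sentence is the basic idea (bars 35–37) plus its repetition (mm. 38-40); the repetition of the basic idea is therefore mm. 38-40.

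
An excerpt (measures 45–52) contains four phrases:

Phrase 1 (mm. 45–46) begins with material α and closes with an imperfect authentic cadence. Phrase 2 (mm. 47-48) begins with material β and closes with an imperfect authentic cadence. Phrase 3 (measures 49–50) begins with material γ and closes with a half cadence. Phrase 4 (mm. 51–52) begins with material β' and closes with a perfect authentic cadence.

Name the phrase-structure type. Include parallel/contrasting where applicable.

contrasting double period

Four phrases in two halves: the first half (mm. 45–48) ends with an imperfect authentic cadence, the second (mm. 49-52) with a perfect authentic cadence — a large antecedent–consequent pair, i.e. a double period.
Phrase 3 begins with different material from phrase 1, making it contrasting.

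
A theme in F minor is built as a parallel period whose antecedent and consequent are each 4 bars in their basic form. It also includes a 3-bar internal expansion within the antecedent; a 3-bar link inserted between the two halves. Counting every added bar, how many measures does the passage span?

14 measures

Basic parallel period: 4 + 4 = 8 bars.
8 (basic form) + 3 (internal expansion) + 3 (link) = 14.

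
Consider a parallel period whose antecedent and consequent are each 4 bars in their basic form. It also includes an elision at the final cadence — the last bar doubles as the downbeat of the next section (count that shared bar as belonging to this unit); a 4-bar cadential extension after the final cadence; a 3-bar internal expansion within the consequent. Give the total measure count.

Basic parallel period: 4 + 4 = 8 bars.
8 (basic form) + 4 (cadential extension) + 3 (internal expansion) = 15.
The elision shares a bar with the next section but does not change this unit's count.

15 measures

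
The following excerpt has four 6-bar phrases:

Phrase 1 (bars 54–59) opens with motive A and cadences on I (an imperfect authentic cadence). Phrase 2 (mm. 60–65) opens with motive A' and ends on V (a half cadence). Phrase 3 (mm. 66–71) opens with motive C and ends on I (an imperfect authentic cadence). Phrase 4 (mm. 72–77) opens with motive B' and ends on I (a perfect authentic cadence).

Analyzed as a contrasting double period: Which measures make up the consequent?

In a double period the four phrases pair into a large antecedent (phrases 1–2, ending half cadence) and a large consequent (phrases 3–4, ending perfect authentic cadence). The consequent spans measures 66-77.

measures 66–77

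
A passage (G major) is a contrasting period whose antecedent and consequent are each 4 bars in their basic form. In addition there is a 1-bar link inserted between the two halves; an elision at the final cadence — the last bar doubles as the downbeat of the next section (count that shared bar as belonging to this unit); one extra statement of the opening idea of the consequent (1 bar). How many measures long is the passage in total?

10 measures

Basic contrasting period: 4 + 4 = 8 bars.
8 (basic form) + 1 (link) + 1 (extra statement) = 10.
The elision shares a bar with the next section but does not change this unit's count.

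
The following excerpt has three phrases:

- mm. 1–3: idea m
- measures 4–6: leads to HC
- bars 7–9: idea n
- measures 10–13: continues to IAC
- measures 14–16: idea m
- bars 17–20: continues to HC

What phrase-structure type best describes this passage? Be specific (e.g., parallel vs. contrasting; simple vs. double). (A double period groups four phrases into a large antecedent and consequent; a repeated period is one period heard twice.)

phrase group

The final phrase closes with a half cadence, which is not stronger than the preceding imperfect authentic cadence; the 3 phrases lack an overall antecedent–consequent design and so form a phrase group.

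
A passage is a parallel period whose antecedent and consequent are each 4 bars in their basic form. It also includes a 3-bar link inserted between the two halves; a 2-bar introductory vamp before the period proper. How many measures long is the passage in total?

Basic parallel period: 4 + 4 = 8 bars.
8 (basic form) + 3 (link) + 2 (introduction) = 13.

13 measures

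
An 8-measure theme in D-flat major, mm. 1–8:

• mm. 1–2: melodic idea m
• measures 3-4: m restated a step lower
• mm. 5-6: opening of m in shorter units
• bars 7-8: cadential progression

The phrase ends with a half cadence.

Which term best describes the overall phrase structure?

sentence

Basic idea (bars 1–2) + its repetition (bars 3–4) form the presentation; fragmentation and cadence (mm. 5–8) form the continuation — the 8-bar whole is a sentence.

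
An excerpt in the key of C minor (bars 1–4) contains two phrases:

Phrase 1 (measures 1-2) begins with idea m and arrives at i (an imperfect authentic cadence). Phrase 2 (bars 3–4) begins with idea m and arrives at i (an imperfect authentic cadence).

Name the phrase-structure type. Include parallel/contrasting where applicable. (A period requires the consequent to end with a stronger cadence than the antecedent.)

repeated phrase

Both phrases have the same opening (m) and the same cadence (imperfect authentic cadence): the second is a restatement, not a consequent, so this is a repeated phrase rather than a period.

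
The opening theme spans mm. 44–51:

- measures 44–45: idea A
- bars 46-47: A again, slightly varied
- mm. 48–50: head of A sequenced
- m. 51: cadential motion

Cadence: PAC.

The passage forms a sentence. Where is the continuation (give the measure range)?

measures 48–51

After the presentation (measures 44–47), the continuation covers the fragmentation through the cadence: mm. 48–51.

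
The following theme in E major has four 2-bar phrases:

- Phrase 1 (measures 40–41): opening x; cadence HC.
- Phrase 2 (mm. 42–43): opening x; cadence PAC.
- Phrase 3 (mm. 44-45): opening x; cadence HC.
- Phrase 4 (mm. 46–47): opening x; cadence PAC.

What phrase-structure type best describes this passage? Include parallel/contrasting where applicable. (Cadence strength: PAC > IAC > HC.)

repeated period

The cadence pattern HC–PAC–HC–PAC is weak–strong twice, and phrases 3–4 restate phrases 1–2: a period heard twice, not a double period (which would end weakly at phrase 2).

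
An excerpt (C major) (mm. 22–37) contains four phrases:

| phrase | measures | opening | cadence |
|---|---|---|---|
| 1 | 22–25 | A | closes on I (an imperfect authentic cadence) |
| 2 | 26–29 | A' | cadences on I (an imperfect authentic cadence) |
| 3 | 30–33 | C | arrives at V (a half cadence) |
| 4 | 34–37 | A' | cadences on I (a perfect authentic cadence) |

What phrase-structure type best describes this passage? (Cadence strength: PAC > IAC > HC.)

contrasting double period

Four phrases in two halves: the first half (bars 22–29) ends with an imperfect authentic cadence, the second (measures 30–37) with a perfect authentic cadence — a large antecedent–consequent pair, i.e. a double period.
Phrase 3 begins with different material from phrase 1, making it contrasting.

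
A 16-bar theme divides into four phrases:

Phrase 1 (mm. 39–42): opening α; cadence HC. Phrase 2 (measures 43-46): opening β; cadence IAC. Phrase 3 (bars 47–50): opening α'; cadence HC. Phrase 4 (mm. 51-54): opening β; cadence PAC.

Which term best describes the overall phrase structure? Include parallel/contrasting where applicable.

Four phrases in two halves: the first half (mm. 39–46) ends with an imperfect authentic cadence, the second (mm. 47–54) with a perfect authentic cadence — a large antecedent–consequent pair, i.e. a double period.
Phrase 3 begins with the same material as phrase 1, making it parallel.

parallel double period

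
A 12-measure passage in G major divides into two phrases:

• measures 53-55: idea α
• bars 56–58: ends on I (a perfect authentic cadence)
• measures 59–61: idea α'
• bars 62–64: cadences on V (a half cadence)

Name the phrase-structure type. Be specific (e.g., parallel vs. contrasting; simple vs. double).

phrase group

The second phrase closes with a half cadence, which is not stronger than the first phrase's perfect authentic cadence; without a weak→strong cadential pair there is no antecedent–consequent relationship, so this is a phrase group rather than a period.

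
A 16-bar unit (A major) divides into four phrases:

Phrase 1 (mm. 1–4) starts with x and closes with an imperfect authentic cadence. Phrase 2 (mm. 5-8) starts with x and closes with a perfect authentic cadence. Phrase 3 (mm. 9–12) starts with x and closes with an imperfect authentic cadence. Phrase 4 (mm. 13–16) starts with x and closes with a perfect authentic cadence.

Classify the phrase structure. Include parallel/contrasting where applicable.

The cadence pattern IAC–PAC–IAC–PAC is weak–strong twice, and phrases 3–4 restate phrases 1–2: a period heard twice, not a double period (which would end weakly at phrase 2).

repeated period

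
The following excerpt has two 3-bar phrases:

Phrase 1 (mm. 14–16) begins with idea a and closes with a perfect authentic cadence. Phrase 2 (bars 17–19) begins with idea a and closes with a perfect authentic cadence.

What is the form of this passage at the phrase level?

Both phrases have the same opening (a) and the same cadence (perfect authentic cadence): the second is a restatement, not a consequent, so this is a repeated phrase rather than a period.

repeated phrase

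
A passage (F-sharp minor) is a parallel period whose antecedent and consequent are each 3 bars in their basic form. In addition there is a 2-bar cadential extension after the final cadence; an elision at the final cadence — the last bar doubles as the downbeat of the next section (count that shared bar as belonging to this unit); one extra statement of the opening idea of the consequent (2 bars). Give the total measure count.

Basic parallel period: 3 + 3 = 6 bars.
6 (basic form) + 2 (cadential extension) + 2 (extra statement) = 10.
The elision shares a bar with the next section but does not change this unit's count.

10 measures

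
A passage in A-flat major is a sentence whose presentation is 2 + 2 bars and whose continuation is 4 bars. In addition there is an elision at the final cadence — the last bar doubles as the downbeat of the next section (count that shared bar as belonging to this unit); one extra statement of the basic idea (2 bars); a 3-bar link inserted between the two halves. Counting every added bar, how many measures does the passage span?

13 measures

Basic sentence: 2 + 2 + 4 = 8 bars.
8 (basic form) + 2 (extra statement) + 3 (link) = 13.
The elision shares a bar with the next section but does not change this unit's count.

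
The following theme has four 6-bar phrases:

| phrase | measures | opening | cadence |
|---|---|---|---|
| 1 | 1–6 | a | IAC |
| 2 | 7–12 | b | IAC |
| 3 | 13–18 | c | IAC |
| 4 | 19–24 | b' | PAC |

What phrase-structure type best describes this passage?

contrasting double period

Four phrases in two halves: the first half (measures 1-12) ends with an imperfect authentic cadence, the second (mm. 13–24) with a perfect authentic cadence — a large antecedent–consequent pair, i.e. a double period.
Phrase 3 begins with different material from phrase 1, making it contrasting.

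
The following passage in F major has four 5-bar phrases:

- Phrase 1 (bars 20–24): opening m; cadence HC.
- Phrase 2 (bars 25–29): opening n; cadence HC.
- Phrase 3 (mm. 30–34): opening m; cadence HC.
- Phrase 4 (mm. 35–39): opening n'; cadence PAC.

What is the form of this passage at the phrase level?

Four phrases in two halves: the first half (bars 20-29) ends with a half cadence, the second (mm. 30-39) with a perfect authentic cadence — a large antecedent–consequent pair, i.e. a double period.
Phrase 3 begins with the same material as phrase 1, making it parallel.

parallel double period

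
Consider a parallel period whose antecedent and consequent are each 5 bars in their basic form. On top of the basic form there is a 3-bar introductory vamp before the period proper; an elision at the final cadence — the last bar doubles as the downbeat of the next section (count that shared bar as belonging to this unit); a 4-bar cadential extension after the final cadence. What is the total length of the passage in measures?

Basic parallel period: 5 + 5 = 10 bars.
10 (basic form) + 3 (introduction) + 4 (cadential extension) = 17.
The elision shares a bar with the next section but does not change this unit's count.

17 measures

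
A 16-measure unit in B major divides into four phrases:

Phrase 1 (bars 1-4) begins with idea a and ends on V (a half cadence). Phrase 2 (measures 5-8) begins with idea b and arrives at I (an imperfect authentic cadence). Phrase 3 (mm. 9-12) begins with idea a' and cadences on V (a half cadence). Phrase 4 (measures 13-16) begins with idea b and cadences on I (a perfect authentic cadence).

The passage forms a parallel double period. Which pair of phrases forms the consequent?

phrases 3 and 4

In a double period the first pair of phrases (ending imperfect authentic cadence) is the large antecedent and the second pair (ending perfect authentic cadence) is the large consequent; the consequent is phrases 3 and 4.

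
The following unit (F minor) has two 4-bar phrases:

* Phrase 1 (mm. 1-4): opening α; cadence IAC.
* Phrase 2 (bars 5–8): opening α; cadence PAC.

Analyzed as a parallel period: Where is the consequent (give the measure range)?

measures 5–8

The antecedent is the phrase ending with the weaker cadence (imperfect authentic cadence, phrase 1) and the consequent the one ending more conclusively (perfect authentic cadence, phrase 2); the consequent is mm. 5–8.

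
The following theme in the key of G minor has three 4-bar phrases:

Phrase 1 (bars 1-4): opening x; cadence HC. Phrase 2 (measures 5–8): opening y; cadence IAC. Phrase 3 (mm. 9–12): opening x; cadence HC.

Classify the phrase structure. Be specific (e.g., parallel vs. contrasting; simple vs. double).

The final phrase closes with a half cadence, which is not stronger than the preceding imperfect authentic cadence; the 3 phrases lack an overall antecedent–consequent design and so form a phrase group.

phrase group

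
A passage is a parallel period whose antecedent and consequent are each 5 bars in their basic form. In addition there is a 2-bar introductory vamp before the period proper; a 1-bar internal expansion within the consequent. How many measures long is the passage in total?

13 measures

Basic parallel period: 5 + 5 = 10 bars.
10 (basic form) + 2 (introduction) + 1 (internal expansion) = 13.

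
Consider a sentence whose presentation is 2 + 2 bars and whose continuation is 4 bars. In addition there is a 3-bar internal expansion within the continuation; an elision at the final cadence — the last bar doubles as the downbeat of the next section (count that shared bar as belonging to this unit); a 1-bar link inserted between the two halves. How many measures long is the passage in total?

12 measures

Basic sentence: 2 + 2 + 4 = 8 bars.
8 (basic form) + 3 (internal expansion) + 1 (link) = 12.
The elision shares a bar with the next section but does not change this unit's count.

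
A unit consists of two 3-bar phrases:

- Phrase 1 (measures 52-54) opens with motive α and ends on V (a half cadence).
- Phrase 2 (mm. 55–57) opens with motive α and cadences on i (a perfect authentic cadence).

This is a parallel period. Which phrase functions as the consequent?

The phrase ending with the weaker cadence (half cadence) is the antecedent; the one ending more conclusively (perfect authentic cadence) is the consequent. The consequent is phrase 2.

phrase 2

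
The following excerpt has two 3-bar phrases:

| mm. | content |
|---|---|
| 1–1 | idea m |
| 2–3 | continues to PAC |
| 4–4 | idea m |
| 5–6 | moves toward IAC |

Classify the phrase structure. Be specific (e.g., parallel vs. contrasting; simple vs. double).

The second phrase closes with an imperfect authentic cadence, which is not stronger than the first phrase's perfect authentic cadence; without a weak→strong cadential pair there is no antecedent–consequent relationship, so this is a phrase group rather than a period.

phrase group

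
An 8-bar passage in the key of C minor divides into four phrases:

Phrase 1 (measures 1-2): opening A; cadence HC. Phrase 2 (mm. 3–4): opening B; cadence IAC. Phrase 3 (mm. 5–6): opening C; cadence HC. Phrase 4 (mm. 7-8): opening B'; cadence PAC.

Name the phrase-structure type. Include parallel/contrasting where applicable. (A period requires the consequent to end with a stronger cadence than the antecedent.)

contrasting double period

Four phrases in two halves: the first half (mm. 1-4) ends with an imperfect authentic cadence, the second (mm. 5–8) with a perfect authentic cadence — a large antecedent–consequent pair, i.e. a double period.
Phrase 3 begins with different material from phrase 1, making it contrasting.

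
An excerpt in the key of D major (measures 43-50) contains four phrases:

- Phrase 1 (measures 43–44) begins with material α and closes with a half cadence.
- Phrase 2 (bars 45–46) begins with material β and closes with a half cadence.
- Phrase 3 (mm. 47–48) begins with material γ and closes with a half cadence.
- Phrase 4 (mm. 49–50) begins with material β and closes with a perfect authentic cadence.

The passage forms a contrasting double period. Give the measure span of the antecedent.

In a double period the four phrases pair into a large antecedent (phrases 1–2, ending half cadence) and a large consequent (phrases 3–4, ending perfect authentic cadence). The antecedent spans mm. 43–46.

measures 43–46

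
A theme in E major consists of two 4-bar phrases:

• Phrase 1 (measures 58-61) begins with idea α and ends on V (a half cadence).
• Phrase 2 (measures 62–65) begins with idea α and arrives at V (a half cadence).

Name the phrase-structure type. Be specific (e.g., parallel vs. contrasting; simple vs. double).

repeated phrase

Both phrases have the same opening (α) and the same cadence (half cadence): the second is a restatement, not a consequent, so this is a repeated phrase rather than a period.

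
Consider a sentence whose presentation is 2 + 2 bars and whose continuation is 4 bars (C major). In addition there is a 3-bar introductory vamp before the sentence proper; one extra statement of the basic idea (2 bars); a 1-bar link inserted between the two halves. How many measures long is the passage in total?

Basic sentence: 2 + 2 + 4 = 8 bars.
8 (basic form) + 3 (introduction) + 2 (extra statement) + 1 (link) = 14.

14 measures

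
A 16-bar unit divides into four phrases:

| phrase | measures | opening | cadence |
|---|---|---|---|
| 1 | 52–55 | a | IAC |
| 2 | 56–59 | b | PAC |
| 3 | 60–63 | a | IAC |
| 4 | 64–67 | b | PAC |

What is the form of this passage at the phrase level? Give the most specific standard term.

The cadence pattern IAC–PAC–IAC–PAC is weak–strong twice, and phrases 3–4 restate phrases 1–2: a period heard twice, not a double period (which would end weakly at phrase 2).

repeated period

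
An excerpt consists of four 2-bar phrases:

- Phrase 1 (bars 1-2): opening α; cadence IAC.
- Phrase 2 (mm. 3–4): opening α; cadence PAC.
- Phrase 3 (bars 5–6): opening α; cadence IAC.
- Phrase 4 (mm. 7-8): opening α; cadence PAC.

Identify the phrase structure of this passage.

repeated period

The cadence pattern IAC–PAC–IAC–PAC is weak–strong twice, and phrases 3–4 restate phrases 1–2: a period heard twice, not a double period (which would end weakly at phrase 2).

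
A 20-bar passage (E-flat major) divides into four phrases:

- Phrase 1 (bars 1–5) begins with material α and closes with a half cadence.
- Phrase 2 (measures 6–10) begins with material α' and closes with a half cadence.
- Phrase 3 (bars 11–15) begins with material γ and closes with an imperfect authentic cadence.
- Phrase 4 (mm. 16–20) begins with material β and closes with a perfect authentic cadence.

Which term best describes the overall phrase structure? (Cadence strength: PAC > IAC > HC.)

contrasting double period

Four phrases in two halves: the first half (mm. 1–10) ends with a half cadence, the second (mm. 11–20) with a perfect authentic cadence — a large antecedent–consequent pair, i.e. a double period.
Phrase 3 begins with different material from phrase 1, making it contrasting.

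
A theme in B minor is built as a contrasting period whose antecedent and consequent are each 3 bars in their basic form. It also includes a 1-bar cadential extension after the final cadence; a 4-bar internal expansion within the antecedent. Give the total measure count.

Basic contrasting period: 3 + 3 = 6 bars.
6 (basic form) + 1 (cadential extension) + 4 (internal expansion) = 11.

11 measures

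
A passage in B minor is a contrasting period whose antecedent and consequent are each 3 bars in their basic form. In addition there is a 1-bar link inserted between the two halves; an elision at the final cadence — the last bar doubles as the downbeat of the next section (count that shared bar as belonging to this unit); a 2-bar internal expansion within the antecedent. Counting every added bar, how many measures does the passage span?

9 measures

Basic contrasting period: 3 + 3 = 6 bars.
6 (basic form) + 1 (link) + 2 (internal expansion) = 9.
The elision shares a bar with the next section but does not change this unit's count.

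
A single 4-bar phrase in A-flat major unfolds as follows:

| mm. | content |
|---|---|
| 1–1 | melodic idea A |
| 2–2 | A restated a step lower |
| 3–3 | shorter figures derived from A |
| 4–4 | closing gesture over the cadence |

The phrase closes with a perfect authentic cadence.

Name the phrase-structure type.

sentence

Basic idea (m. 1) + its repetition (m. 2) form the presentation; fragmentation and cadence (bars 3–4) form the continuation — the 4-bar whole is a sentence.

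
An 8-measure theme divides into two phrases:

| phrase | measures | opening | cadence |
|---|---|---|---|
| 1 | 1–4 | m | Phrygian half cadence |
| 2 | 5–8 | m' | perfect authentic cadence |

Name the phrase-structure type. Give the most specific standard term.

parallel period

Phrase 1 ends with a Phrygian half cadence (weaker) and phrase 2 with a perfect authentic cadence (stronger): antecedent + consequent = a period.
The two phrases open with the same material (m / m'), so the period is parallel.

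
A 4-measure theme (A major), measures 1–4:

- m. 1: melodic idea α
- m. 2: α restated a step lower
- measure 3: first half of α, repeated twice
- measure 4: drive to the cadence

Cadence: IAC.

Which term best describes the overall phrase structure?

sentence

Basic idea (m. 1) + its repetition (bar 2) form the presentation; fragmentation and cadence (mm. 3-4) form the continuation — the 4-bar whole is a sentence.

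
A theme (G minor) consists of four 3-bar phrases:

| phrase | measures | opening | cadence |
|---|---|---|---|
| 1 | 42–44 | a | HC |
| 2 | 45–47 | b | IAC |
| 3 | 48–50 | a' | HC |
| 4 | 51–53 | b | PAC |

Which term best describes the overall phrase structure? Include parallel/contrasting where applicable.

Four phrases in two halves: the first half (measures 42–47) ends with an imperfect authentic cadence, the second (bars 48–53) with a perfect authentic cadence — a large antecedent–consequent pair, i.e. a double period.
Phrase 3 begins with the same material as phrase 1, making it parallel.

parallel double period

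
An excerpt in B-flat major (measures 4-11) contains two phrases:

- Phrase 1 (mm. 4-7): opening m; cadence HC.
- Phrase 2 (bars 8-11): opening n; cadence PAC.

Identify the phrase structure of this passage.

Phrase 1 ends with a half cadence (weaker) and phrase 2 with a perfect authentic cadence (stronger): antecedent + consequent = a period.
The two phrases open with different material (m / n), so the period is contrasting.

contrasting period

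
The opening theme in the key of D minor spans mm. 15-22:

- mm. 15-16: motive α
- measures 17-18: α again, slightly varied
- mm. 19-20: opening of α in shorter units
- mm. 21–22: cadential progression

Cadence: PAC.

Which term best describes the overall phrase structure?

Basic idea (mm. 15–16) + its repetition (mm. 17–18) form the presentation; fragmentation and cadence (bars 19–22) form the continuation — the 8-bar whole is a sentence.

sentence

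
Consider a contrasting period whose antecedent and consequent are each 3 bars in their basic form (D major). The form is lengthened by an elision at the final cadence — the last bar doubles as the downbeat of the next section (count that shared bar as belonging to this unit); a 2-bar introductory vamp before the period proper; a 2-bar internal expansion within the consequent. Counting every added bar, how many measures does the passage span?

Basic contrasting period: 3 + 3 = 6 bars.
6 (basic form) + 2 (introduction) + 2 (internal expansion) = 10.
The elision shares a bar with the next section but does not change this unit's count.

10 measures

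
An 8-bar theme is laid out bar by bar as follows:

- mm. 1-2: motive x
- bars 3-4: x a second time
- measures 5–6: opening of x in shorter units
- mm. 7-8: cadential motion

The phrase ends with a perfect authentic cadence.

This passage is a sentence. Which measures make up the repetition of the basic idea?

measures 3–4

The presentation of a sentence is the basic idea (mm. 1-2) plus its repetition (measures 3-4); the repetition of the basic idea is therefore bars 3-4.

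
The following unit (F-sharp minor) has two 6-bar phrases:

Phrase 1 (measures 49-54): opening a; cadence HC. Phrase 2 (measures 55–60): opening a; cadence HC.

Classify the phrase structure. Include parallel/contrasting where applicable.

repeated phrase

Both phrases have the same opening (a) and the same cadence (half cadence): the second is a restatement, not a consequent, so this is a repeated phrase rather than a period.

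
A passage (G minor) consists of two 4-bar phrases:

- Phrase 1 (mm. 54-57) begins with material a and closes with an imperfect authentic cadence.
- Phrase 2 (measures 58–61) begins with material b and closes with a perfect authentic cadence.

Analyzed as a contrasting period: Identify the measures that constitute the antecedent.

The antecedent is the phrase ending with the weaker cadence (imperfect authentic cadence, phrase 1) and the consequent the one ending more conclusively (perfect authentic cadence, phrase 2); the antecedent is mm. 54-57.

measures 54–57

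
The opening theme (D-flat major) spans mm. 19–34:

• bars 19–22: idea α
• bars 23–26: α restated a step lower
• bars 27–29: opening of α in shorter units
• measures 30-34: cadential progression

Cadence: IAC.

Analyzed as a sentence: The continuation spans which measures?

After the presentation (measures 19-26), the continuation covers the fragmentation through the cadence: measures 27–34.

measures 27–34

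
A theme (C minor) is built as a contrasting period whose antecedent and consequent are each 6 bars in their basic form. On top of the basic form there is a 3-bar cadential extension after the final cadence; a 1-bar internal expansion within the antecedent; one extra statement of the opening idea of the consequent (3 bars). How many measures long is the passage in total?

Basic contrasting period: 6 + 6 = 12 bars.
12 (basic form) + 3 (cadential extension) + 1 (internal expansion) + 3 (extra statement) = 19.

19 measures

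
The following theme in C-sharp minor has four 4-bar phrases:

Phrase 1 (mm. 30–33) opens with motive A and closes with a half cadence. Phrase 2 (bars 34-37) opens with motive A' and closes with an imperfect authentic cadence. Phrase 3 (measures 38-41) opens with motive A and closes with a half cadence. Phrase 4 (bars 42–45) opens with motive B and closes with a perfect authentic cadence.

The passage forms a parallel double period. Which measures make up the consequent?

In a double period the first pair of phrases (ending imperfect authentic cadence) is the large antecedent and the second pair (ending perfect authentic cadence) is the large consequent; the consequent is measures 38–45.

measures 38–45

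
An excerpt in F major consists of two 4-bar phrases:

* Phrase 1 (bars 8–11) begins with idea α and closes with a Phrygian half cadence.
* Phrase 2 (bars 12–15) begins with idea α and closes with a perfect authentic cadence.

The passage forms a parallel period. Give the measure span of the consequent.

measures 12–15

The phrase ending with the weaker cadence (Phrygian half cadence) is the antecedent; the one ending more conclusively (perfect authentic cadence) is the consequent. The consequent is measures 12–15.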